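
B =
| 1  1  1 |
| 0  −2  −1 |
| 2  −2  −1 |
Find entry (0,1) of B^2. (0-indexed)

−3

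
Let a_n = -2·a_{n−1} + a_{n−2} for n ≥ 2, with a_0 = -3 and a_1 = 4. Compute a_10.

-12467

With companion matrix T = [[-2, 1], [1, 0]], [a_n, a_{n−1}]ᵀ = T·[a_{n−1}, a_{n−2}]ᵀ, so [a_10, a_9]ᵀ = T^9·[a_1, a_0]ᵀ.
T^9 = [[-2378, 985], [985, -408]], giving [a_10, a_9]ᵀ = [[-12467], [5164]].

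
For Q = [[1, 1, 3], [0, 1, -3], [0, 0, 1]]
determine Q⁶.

Q = I + N where N = [[0, 1, 3], [0, 0, -3], [0, 0, 0]] is strictly upper-triangular, so N³ = 0.
(I + N)⁶ = I + 6·N + 15·N² = [[1, 6, -27], [0, 1, -18], [0, 0, 1]].

[[1, 6, -27], [0, 1, -18], [0, 0, 1]]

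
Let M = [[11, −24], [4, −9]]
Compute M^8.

[[19681, −39360], [6560, −13119]]

tr M = 2 and det M = −3, so the characteristic polynomial is λ² − (2)λ + (−3) with roots −1 and 3.
Eigenvectors give P = [[−2, 3], [−1, 1]] with P⁻¹ = [[1, −3], [1, −2]], and M = P·diag(−1, 3)·P⁻¹.
Then M^8 = P·diag(1, 6561)·P⁻¹ = [[−2, 19683], [−1, 6561]] · [[1, −3], [1, −2]] = [[19681, −39360], [6560, −13119]].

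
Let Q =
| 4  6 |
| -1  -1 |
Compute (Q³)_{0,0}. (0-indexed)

22

tr Q = 3 and det Q = 2, so the characteristic polynomial is λ² − (3)λ + (2) with roots 2 and 1.
Eigenvectors give P = [[-3, -2], [1, 1]] with P⁻¹ = [[-1, -2], [1, 3]], and Q = P·diag(2, 1)·P⁻¹.
Then Q³ = P·diag(8, 1)·P⁻¹ = [[-24, -2], [8, 1]] · [[-1, -2], [1, 3]] = [[22, 42], [-7, -13]].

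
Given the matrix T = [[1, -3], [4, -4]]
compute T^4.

T^2 = [[-11, 9], [-12, 4]]
T^3 = [[25, -3], [4, 20]]
T^4 = [[13, -63], [84, -92]]

[[13, -63], [84, -92]]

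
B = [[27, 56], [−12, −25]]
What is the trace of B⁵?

242

tr B = 2 and det B = −3, so the characteristic polynomial is λ² − (2)λ + (−3) with roots −1 and 3.
Eigenvectors give P = [[−2, 7], [1, −3]] with P⁻¹ = [[3, 7], [1, 2]], and B = P·diag(−1, 3)·P⁻¹.
Then B⁵ = P·diag(−1, 243)·P⁻¹ = [[2, 1701], [−1, −729]] · [[3, 7], [1, 2]] = [[1707, 3416], [−732, −1465]].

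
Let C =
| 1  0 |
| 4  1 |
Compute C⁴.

C = I + N where N = [[0, 0], [4, 0]] is strictly lower-triangular, so N² = 0.
(I + N)⁴ = I + 4·N = [[1, 0], [16, 1]].

[[1, 0], [16, 1]]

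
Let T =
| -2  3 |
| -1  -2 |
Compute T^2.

[[1, -12], [4, 1]]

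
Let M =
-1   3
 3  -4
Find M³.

M² = [[10, -15], [-15, 25]]
M³ = [[-55, 90], [90, -145]]

[[-55, 90], [90, -145]]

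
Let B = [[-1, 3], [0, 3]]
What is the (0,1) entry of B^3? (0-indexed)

B^2 = [[1, 6], [0, 9]]
B^3 = [[-1, 21], [0, 27]]

21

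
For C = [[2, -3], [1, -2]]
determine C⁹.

C² = I (check: tr C = 0 and det C = -1), so C⁹ = C since 9 is odd.

[[2, -3], [1, -2]]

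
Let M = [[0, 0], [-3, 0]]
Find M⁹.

[[0, 0], [0, 0]]

M is strictly triangular, hence nilpotent: M² = 0, so M⁹ = 0.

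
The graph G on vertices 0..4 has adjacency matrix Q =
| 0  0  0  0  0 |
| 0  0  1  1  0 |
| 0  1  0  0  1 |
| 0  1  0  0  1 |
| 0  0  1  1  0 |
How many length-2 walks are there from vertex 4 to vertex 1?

The number of length-2 walks from vertex 4 to vertex 1 is entry (4,1) of Q², where Q is the adjacency matrix.
Q² = [[0, 0, 0, 0, 0], [0, 2, 0, 0, 2], [0, 0, 2, 2, 0], [0, 0, 2, 2, 0], [0, 2, 0, 0, 2]]

2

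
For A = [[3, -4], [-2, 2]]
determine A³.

A² = [[17, -20], [-10, 12]]
A³ = [[91, -108], [-54, 64]]

[[91, -108], [-54, 64]]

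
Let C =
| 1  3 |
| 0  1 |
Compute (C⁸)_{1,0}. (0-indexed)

C = I + N where N = [[0, 3], [0, 0]] is strictly upper-triangular, so N² = 0.
(I + N)⁸ = I + 8·N = [[1, 24], [0, 1]].

0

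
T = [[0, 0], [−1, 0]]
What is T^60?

T is strictly triangular, hence nilpotent: T^2 = 0, so T^60 = 0.

[[0, 0], [0, 0]]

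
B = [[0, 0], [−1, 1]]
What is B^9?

B² = B (a projection; rank 1, trace 1), so B^9 = B.

[[0, 0], [−1, 1]]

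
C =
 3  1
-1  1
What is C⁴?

C² = [[8, 4], [-4, 0]]
C³ = [[20, 12], [-12, -4]]
C⁴ = [[48, 32], [-32, -16]]

[[48, 32], [-32, -16]]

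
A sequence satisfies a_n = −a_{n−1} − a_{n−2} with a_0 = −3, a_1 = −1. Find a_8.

With companion matrix B = [[−1, −1], [1, 0]], [a_n, a_{n−1}]ᵀ = B·[a_{n−1}, a_{n−2}]ᵀ, so [a_8, a_7]ᵀ = B⁷·[a_1, a_0]ᵀ.
B⁷ = [[−1, −1], [1, 0]], giving [a_8, a_7]ᵀ = [[4], [−1]].

4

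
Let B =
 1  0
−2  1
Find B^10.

B = I + N where N = [[0, 0], [−2, 0]] is strictly lower-triangular, so N^2 = 0.
(I + N)^10 = I + 10·N = [[1, 0], [−20, 1]].

[[1, 0], [−20, 1]]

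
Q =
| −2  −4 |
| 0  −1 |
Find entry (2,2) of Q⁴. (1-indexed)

1

Q² = [[4, 12], [0, 1]]
Q³ = [[−8, −28], [0, −1]]
Q⁴ = [[16, 60], [0, 1]]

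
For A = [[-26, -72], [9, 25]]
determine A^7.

[[-1160, -3096], [387, 1033]]

tr A = -1 and det A = -2, so the characteristic polynomial is λ² − (-1)λ + (-2) with roots 1 and -2.
Eigenvectors give P = [[8, -3], [-3, 1]] with P⁻¹ = [[-1, -3], [-3, -8]], and A = P·diag(1, -2)·P⁻¹.
Then A^7 = P·diag(1, -128)·P⁻¹ = [[8, 384], [-3, -128]] · [[-1, -3], [-3, -8]] = [[-1160, -3096], [387, 1033]].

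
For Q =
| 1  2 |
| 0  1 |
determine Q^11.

[[1, 22], [0, 1]]

Q = I + N where N = [[0, 2], [0, 0]] is strictly upper-triangular, so N^2 = 0.
(I + N)^11 = I + 11·N = [[1, 22], [0, 1]].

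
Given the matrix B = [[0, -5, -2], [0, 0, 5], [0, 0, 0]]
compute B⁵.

[[0, 0, 0], [0, 0, 0], [0, 0, 0]]

B is strictly triangular, hence nilpotent: B³ = 0, so B⁵ = 0.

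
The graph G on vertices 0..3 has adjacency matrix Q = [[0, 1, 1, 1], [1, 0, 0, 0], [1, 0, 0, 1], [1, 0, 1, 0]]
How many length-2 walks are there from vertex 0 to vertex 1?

The number of length-2 walks from vertex 0 to vertex 1 is entry (0,1) of Q², where Q is the adjacency matrix.
Q² = [[3, 0, 1, 1], [0, 1, 1, 1], [1, 1, 2, 1], [1, 1, 1, 2]]

0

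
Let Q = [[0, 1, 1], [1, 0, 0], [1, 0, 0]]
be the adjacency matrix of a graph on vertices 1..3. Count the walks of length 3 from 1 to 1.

The number of length-3 walks from vertex 1 to vertex 1 is entry (1,1) of Q³, where Q is the adjacency matrix.
Q² = [[2, 0, 0], [0, 1, 1], [0, 1, 1]]
Q³ = [[0, 2, 2], [2, 0, 0], [2, 0, 0]]

0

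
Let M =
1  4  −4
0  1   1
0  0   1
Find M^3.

[[1, 12, 0], [0, 1, 3], [0, 0, 1]]

M = I + N where N = [[0, 4, −4], [0, 0, 1], [0, 0, 0]] is strictly upper-triangular, so N^3 = 0.
(I + N)^3 = I + 3·N + 3·N^2 = [[1, 12, 0], [0, 1, 3], [0, 0, 1]].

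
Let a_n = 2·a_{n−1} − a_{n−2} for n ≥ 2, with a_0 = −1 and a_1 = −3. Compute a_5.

−11

With companion matrix T = [[2, −1], [1, 0]], [a_n, a_{n−1}]ᵀ = T·[a_{n−1}, a_{n−2}]ᵀ, so [a_5, a_4]ᵀ = T⁴·[a_1, a_0]ᵀ.
T⁴ = [[5, −4], [4, −3]], giving [a_5, a_4]ᵀ = [[−11], [−9]].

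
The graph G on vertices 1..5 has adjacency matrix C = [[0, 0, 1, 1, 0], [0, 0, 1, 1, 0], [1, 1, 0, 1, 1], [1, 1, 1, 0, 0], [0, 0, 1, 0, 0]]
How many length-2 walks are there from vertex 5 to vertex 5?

1

The number of length-2 walks from vertex 5 to vertex 5 is entry (5,5) of C², where C is the adjacency matrix.
C² = [[2, 2, 1, 1, 1], [2, 2, 1, 1, 1], [1, 1, 4, 2, 0], [1, 1, 2, 3, 1], [1, 1, 0, 1, 1]]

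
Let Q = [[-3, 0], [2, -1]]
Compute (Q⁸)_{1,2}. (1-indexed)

tr Q = -4 and det Q = 3, so the characteristic polynomial is λ² − (-4)λ + (3) with roots -1 and -3.
Eigenvectors give P = [[0, -1], [1, 1]] with P⁻¹ = [[1, 1], [-1, 0]], and Q = P·diag(-1, -3)·P⁻¹.
Then Q⁸ = P·diag(1, 6561)·P⁻¹ = [[0, -6561], [1, 6561]] · [[1, 1], [-1, 0]] = [[6561, 0], [-6560, 1]].

0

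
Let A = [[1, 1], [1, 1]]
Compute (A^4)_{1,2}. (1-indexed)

A^2 = [[2, 2], [2, 2]]
A^3 = [[4, 4], [4, 4]]
A^4 = [[8, 8], [8, 8]]

8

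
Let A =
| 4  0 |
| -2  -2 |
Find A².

[[16, 0], [-4, 4]]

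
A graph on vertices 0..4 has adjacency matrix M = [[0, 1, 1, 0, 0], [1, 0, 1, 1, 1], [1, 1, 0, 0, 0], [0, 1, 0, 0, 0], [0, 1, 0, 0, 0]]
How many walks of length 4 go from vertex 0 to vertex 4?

The number of length-4 walks from vertex 0 to vertex 4 is entry (0,4) of M^4, where M is the adjacency matrix.
M^2 = [[2, 1, 1, 1, 1], [1, 4, 1, 0, 0], [1, 1, 2, 1, 1], [1, 0, 1, 1, 1], [1, 0, 1, 1, 1]]
M^3 = [[2, 5, 3, 1, 1], [5, 2, 5, 4, 4], [3, 5, 2, 1, 1], [1, 4, 1, 0, 0], [1, 4, 1, 0, 0]]
M^4 = [[8, 7, 7, 5, 5], [7, 18, 7, 2, 2], [7, 7, 8, 5, 5], [5, 2, 5, 4, 4], [5, 2, 5, 4, 4]]

5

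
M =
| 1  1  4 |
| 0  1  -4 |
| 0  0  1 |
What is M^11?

[[1, 11, -176], [0, 1, -44], [0, 0, 1]]

M = I + N where N = [[0, 1, 4], [0, 0, -4], [0, 0, 0]] is strictly upper-triangular, so N^3 = 0.
(I + N)^11 = I + 11·N + 55·N^2 = [[1, 11, -176], [0, 1, -44], [0, 0, 1]].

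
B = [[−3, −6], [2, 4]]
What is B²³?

[[−3, −6], [2, 4]]

B² = B (a projection; rank 1, trace 1), so B²³ = B.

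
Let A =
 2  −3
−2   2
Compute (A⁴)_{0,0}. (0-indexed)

A² = [[10, −12], [−8, 10]]
A³ = [[44, −54], [−36, 44]]
A⁴ = [[196, −240], [−160, 196]]

196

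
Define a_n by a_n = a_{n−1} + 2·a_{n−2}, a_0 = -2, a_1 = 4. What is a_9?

344

With companion matrix C = [[1, 2], [1, 0]], [a_n, a_{n−1}]ᵀ = C·[a_{n−1}, a_{n−2}]ᵀ, so [a_9, a_8]ᵀ = C^8·[a_1, a_0]ᵀ.
C^8 = [[171, 170], [85, 86]], giving [a_9, a_8]ᵀ = [[344], [168]].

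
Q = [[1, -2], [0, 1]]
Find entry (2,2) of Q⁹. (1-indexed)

1

Q = I + N where N = [[0, -2], [0, 0]] is strictly upper-triangular, so N² = 0.
(I + N)⁹ = I + 9·N = [[1, -18], [0, 1]].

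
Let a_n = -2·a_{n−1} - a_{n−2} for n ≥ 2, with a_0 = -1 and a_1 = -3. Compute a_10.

39

With companion matrix M = [[-2, -1], [1, 0]], [a_n, a_{n−1}]ᵀ = M·[a_{n−1}, a_{n−2}]ᵀ, so [a_10, a_9]ᵀ = M⁹·[a_1, a_0]ᵀ.
M⁹ = [[-10, -9], [9, 8]], giving [a_10, a_9]ᵀ = [[39], [-35]].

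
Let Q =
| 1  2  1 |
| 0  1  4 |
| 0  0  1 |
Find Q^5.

Q = I + N where N = [[0, 2, 1], [0, 0, 4], [0, 0, 0]] is strictly upper-triangular, so N^3 = 0.
(I + N)^5 = I + 5·N + 10·N^2 = [[1, 10, 85], [0, 1, 20], [0, 0, 1]].

[[1, 10, 85], [0, 1, 20], [0, 0, 1]]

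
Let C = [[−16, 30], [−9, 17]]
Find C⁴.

[[−74, 150], [−45, 91]]

tr C = 1 and det C = −2, so the characteristic polynomial is λ² − (1)λ + (−2) with roots −1 and 2.
Eigenvectors give P = [[2, −5], [1, −3]] with P⁻¹ = [[3, −5], [1, −2]], and C = P·diag(−1, 2)·P⁻¹.
Then C⁴ = P·diag(1, 16)·P⁻¹ = [[2, −80], [1, −48]] · [[3, −5], [1, −2]] = [[−74, 150], [−45, 91]].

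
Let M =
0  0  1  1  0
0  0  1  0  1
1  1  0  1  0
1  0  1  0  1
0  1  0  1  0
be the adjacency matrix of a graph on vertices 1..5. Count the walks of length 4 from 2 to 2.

The number of length-4 walks from vertex 2 to vertex 2 is entry (2,2) of M⁴, where M is the adjacency matrix.
M² = [[2, 1, 1, 1, 1], [1, 2, 0, 2, 0], [1, 0, 3, 1, 2], [1, 2, 1, 3, 0], [1, 0, 2, 0, 2]]
M³ = [[2, 2, 4, 4, 2], [2, 0, 5, 1, 4], [4, 5, 2, 6, 1], [4, 1, 6, 2, 5], [2, 4, 1, 5, 0]]
M⁴ = [[8, 6, 8, 8, 6], [6, 9, 3, 11, 1], [8, 3, 15, 7, 11], [8, 11, 7, 15, 3], [6, 1, 11, 3, 9]]

9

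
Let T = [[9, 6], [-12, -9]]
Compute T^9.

tr T = 0 and det T = -9, so the characteristic polynomial is λ² − (0)λ + (-9) with roots -3 and 3.
Eigenvectors give P = [[-1, 1], [2, -1]] with P⁻¹ = [[1, 1], [2, 1]], and T = P·diag(-3, 3)·P⁻¹.
Then T^9 = P·diag(-19683, 19683)·P⁻¹ = [[19683, 19683], [-39366, -19683]] · [[1, 1], [2, 1]] = [[59049, 39366], [-78732, -59049]].

[[59049, 39366], [-78732, -59049]]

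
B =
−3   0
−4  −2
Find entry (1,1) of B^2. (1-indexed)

9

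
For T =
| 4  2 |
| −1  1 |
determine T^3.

[[46, 38], [−19, −11]]

tr T = 5 and det T = 6, so the characteristic polynomial is λ² − (5)λ + (6) with roots 2 and 3.
Eigenvectors give P = [[−1, 2], [1, −1]] with P⁻¹ = [[1, 2], [1, 1]], and T = P·diag(2, 3)·P⁻¹.
Then T^3 = P·diag(8, 27)·P⁻¹ = [[−8, 54], [8, −27]] · [[1, 2], [1, 1]] = [[46, 38], [−19, −11]].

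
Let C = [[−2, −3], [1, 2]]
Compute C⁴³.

[[−2, −3], [1, 2]]

C² = I (check: tr C = 0 and det C = −1), so C⁴³ = C since 43 is odd.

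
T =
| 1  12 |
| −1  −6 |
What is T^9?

tr T = −5 and det T = 6, so the characteristic polynomial is λ² − (−5)λ + (6) with roots −2 and −3.
Eigenvectors give P = [[4, 3], [−1, −1]] with P⁻¹ = [[1, 3], [−1, −4]], and T = P·diag(−2, −3)·P⁻¹.
Then T^9 = P·diag(−512, −19683)·P⁻¹ = [[−2048, −59049], [512, 19683]] · [[1, 3], [−1, −4]] = [[57001, 230052], [−19171, −77196]].

[[57001, 230052], [−19171, −77196]]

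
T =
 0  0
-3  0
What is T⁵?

[[0, 0], [0, 0]]

T is strictly triangular, hence nilpotent: T² = 0, so T⁵ = 0.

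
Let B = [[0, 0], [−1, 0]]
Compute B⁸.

[[0, 0], [0, 0]]

B is strictly triangular, hence nilpotent: B² = 0, so B⁸ = 0.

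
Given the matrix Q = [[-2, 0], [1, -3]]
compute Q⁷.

[[-128, 0], [2059, -2187]]

tr Q = -5 and det Q = 6, so the characteristic polynomial is λ² − (-5)λ + (6) with roots -2 and -3.
Eigenvectors give P = [[1, 0], [1, -1]] with P⁻¹ = [[1, 0], [1, -1]], and Q = P·diag(-2, -3)·P⁻¹.
Then Q⁷ = P·diag(-128, -2187)·P⁻¹ = [[-128, 0], [-128, 2187]] · [[1, 0], [1, -1]] = [[-128, 0], [2059, -2187]].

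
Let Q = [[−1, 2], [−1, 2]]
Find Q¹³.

Q² = Q (a projection; rank 1, trace 1), so Q¹³ = Q.

[[−1, 2], [−1, 2]]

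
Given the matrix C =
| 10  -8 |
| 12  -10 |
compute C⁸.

[[256, 0], [0, 256]]

tr C = 0 and det C = -4, so the characteristic polynomial is λ² − (0)λ + (-4) with roots 2 and -2.
Eigenvectors give P = [[1, -2], [1, -3]] with P⁻¹ = [[3, -2], [1, -1]], and C = P·diag(2, -2)·P⁻¹.
Then C⁸ = P·diag(256, 256)·P⁻¹ = [[256, -512], [256, -768]] · [[3, -2], [1, -1]] = [[256, 0], [0, 256]].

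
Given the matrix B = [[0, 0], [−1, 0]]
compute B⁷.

[[0, 0], [0, 0]]

B is strictly triangular, hence nilpotent: B² = 0, so B⁷ = 0.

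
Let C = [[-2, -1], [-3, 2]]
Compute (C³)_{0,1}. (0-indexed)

-7

C² = [[7, 0], [0, 7]]
C³ = [[-14, -7], [-21, 14]]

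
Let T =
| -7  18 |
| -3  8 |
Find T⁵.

[[-67, 198], [-33, 98]]

tr T = 1 and det T = -2, so the characteristic polynomial is λ² − (1)λ + (-2) with roots -1 and 2.
Eigenvectors give P = [[3, 2], [1, 1]] with P⁻¹ = [[1, -2], [-1, 3]], and T = P·diag(-1, 2)·P⁻¹.
Then T⁵ = P·diag(-1, 32)·P⁻¹ = [[-3, 64], [-1, 32]] · [[1, -2], [-1, 3]] = [[-67, 198], [-33, 98]].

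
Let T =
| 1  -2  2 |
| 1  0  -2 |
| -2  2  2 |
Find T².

[[-5, 2, 10], [5, -6, -2], [-4, 8, -4]]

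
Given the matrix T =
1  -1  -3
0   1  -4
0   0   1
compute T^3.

T = I + N where N = [[0, -1, -3], [0, 0, -4], [0, 0, 0]] is strictly upper-triangular, so N^3 = 0.
(I + N)^3 = I + 3·N + 3·N^2 = [[1, -3, 3], [0, 1, -12], [0, 0, 1]].

[[1, -3, 3], [0, 1, -12], [0, 0, 1]]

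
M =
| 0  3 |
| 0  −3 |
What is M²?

[[0, −9], [0, 9]]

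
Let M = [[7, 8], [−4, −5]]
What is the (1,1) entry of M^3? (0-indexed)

tr M = 2 and det M = −3, so the characteristic polynomial is λ² − (2)λ + (−3) with roots −1 and 3.
Eigenvectors give P = [[−1, −2], [1, 1]] with P⁻¹ = [[1, 2], [−1, −1]], and M = P·diag(−1, 3)·P⁻¹.
Then M^3 = P·diag(−1, 27)·P⁻¹ = [[1, −54], [−1, 27]] · [[1, 2], [−1, −1]] = [[55, 56], [−28, −29]].

−29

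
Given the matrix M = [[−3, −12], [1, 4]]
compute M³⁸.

[[−3, −12], [1, 4]]

M² = M (a projection; rank 1, trace 1), so M³⁸ = M.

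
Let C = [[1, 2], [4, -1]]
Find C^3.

[[9, 18], [36, -9]]

C^2 = [[9, 0], [0, 9]]
C^3 = [[9, 18], [36, -9]]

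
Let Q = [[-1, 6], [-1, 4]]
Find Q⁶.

tr Q = 3 and det Q = 2, so the characteristic polynomial is λ² − (3)λ + (2) with roots 1 and 2.
Eigenvectors give P = [[3, -2], [1, -1]] with P⁻¹ = [[1, -2], [1, -3]], and Q = P·diag(1, 2)·P⁻¹.
Then Q⁶ = P·diag(1, 64)·P⁻¹ = [[3, -128], [1, -64]] · [[1, -2], [1, -3]] = [[-125, 378], [-63, 190]].

[[-125, 378], [-63, 190]]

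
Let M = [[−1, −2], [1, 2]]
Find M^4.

[[−1, −2], [1, 2]]

M² = M (a projection; rank 1, trace 1), so M^4 = M.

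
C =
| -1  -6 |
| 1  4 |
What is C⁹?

[[-1021, -3066], [511, 1534]]

tr C = 3 and det C = 2, so the characteristic polynomial is λ² − (3)λ + (2) with roots 1 and 2.
Eigenvectors give P = [[-3, 2], [1, -1]] with P⁻¹ = [[-1, -2], [-1, -3]], and C = P·diag(1, 2)·P⁻¹.
Then C⁹ = P·diag(1, 512)·P⁻¹ = [[-3, 1024], [1, -512]] · [[-1, -2], [-1, -3]] = [[-1021, -3066], [511, 1534]].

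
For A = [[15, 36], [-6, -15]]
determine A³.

tr A = 0 and det A = -9, so the characteristic polynomial is λ² − (0)λ + (-9) with roots 3 and -3.
Eigenvectors give P = [[3, -2], [-1, 1]] with P⁻¹ = [[1, 2], [1, 3]], and A = P·diag(3, -3)·P⁻¹.
Then A³ = P·diag(27, -27)·P⁻¹ = [[81, 54], [-27, -27]] · [[1, 2], [1, 3]] = [[135, 324], [-54, -135]].

[[135, 324], [-54, -135]]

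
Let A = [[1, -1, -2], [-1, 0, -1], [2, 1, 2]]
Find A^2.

[[-2, -3, -5], [-3, 0, 0], [5, 0, -1]]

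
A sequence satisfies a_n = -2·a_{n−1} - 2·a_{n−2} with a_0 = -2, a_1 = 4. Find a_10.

With companion matrix M = [[-2, -2], [1, 0]], [a_n, a_{n−1}]ᵀ = M·[a_{n−1}, a_{n−2}]ᵀ, so [a_10, a_9]ᵀ = M⁹·[a_1, a_0]ᵀ.
M⁹ = [[-32, -32], [16, 0]], giving [a_10, a_9]ᵀ = [[-64], [64]].

-64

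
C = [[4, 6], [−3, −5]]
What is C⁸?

tr C = −1 and det C = −2, so the characteristic polynomial is λ² − (−1)λ + (−2) with roots 1 and −2.
Eigenvectors give P = [[2, −1], [−1, 1]] with P⁻¹ = [[1, 1], [1, 2]], and C = P·diag(1, −2)·P⁻¹.
Then C⁸ = P·diag(1, 256)·P⁻¹ = [[2, −256], [−1, 256]] · [[1, 1], [1, 2]] = [[−254, −510], [255, 511]].

[[−254, −510], [255, 511]]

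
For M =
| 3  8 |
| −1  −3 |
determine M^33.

M² = I (check: tr M = 0 and det M = −1), so M^33 = M since 33 is odd.

[[3, 8], [−1, −3]]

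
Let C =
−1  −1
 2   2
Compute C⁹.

C² = C (a projection; rank 1, trace 1), so C⁹ = C.

[[−1, −1], [2, 2]]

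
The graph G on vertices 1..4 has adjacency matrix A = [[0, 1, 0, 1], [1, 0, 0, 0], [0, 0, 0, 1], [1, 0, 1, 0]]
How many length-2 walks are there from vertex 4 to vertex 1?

The number of length-2 walks from vertex 4 to vertex 1 is entry (4,1) of A^2, where A is the adjacency matrix.
A^2 = [[2, 0, 1, 0], [0, 1, 0, 1], [1, 0, 1, 0], [0, 1, 0, 2]]

0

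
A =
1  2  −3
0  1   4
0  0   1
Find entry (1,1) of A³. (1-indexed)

A = I + N where N = [[0, 2, −3], [0, 0, 4], [0, 0, 0]] is strictly upper-triangular, so N³ = 0.
(I + N)³ = I + 3·N + 3·N² = [[1, 6, 15], [0, 1, 12], [0, 0, 1]].

1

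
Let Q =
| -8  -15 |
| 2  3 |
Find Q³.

tr Q = -5 and det Q = 6, so the characteristic polynomial is λ² − (-5)λ + (6) with roots -3 and -2.
Eigenvectors give P = [[-3, -5], [1, 2]] with P⁻¹ = [[-2, -5], [1, 3]], and Q = P·diag(-3, -2)·P⁻¹.
Then Q³ = P·diag(-27, -8)·P⁻¹ = [[81, 40], [-27, -16]] · [[-2, -5], [1, 3]] = [[-122, -285], [38, 87]].

[[-122, -285], [38, 87]]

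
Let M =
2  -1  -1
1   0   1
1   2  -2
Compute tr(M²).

8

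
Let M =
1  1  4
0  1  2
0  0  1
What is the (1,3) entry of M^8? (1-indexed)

M = I + N where N = [[0, 1, 4], [0, 0, 2], [0, 0, 0]] is strictly upper-triangular, so N^3 = 0.
(I + N)^8 = I + 8·N + 28·N^2 = [[1, 8, 88], [0, 1, 16], [0, 0, 1]].

88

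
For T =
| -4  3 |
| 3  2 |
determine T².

[[25, -6], [-6, 13]]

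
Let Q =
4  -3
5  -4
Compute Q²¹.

Q² = I (check: tr Q = 0 and det Q = -1), so Q²¹ = Q since 21 is odd.

[[4, -3], [5, -4]]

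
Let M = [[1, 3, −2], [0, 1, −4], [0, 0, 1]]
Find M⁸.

M = I + N where N = [[0, 3, −2], [0, 0, −4], [0, 0, 0]] is strictly upper-triangular, so N³ = 0.
(I + N)⁸ = I + 8·N + 28·N² = [[1, 24, −352], [0, 1, −32], [0, 0, 1]].

[[1, 24, −352], [0, 1, −32], [0, 0, 1]]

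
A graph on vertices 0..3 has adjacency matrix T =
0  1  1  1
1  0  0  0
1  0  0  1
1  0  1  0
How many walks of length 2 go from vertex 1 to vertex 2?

The number of length-2 walks from vertex 1 to vertex 2 is entry (1,2) of T^2, where T is the adjacency matrix.
T^2 = [[3, 0, 1, 1], [0, 1, 1, 1], [1, 1, 2, 1], [1, 1, 1, 2]]

1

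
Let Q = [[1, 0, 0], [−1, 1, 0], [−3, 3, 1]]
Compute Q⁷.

[[1, 0, 0], [−7, 1, 0], [−84, 21, 1]]

Q = I + N where N = [[0, 0, 0], [−1, 0, 0], [−3, 3, 0]] is strictly lower-triangular, so N³ = 0.
(I + N)⁷ = I + 7·N + 21·N² = [[1, 0, 0], [−7, 1, 0], [−84, 21, 1]].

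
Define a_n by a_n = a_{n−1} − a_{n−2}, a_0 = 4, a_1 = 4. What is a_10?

With companion matrix A = [[1, −1], [1, 0]], [a_n, a_{n−1}]ᵀ = A·[a_{n−1}, a_{n−2}]ᵀ, so [a_10, a_9]ᵀ = A⁹·[a_1, a_0]ᵀ.
A⁹ = [[−1, 0], [0, −1]], giving [a_10, a_9]ᵀ = [[−4], [−4]].

−4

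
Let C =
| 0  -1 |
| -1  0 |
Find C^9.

C² = I (check: tr C = 0 and det C = -1), so C^9 = C since 9 is odd.

[[0, -1], [-1, 0]]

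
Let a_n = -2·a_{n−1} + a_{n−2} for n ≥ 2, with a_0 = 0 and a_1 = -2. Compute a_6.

140

With companion matrix Q = [[-2, 1], [1, 0]], [a_n, a_{n−1}]ᵀ = Q·[a_{n−1}, a_{n−2}]ᵀ, so [a_6, a_5]ᵀ = Q⁵·[a_1, a_0]ᵀ.
Q⁵ = [[-70, 29], [29, -12]], giving [a_6, a_5]ᵀ = [[140], [-58]].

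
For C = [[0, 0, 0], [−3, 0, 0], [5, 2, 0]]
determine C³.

[[0, 0, 0], [0, 0, 0], [0, 0, 0]]

C is strictly triangular, hence nilpotent: C³ = 0, so C³ = 0.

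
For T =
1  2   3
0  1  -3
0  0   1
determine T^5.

[[1, 10, -45], [0, 1, -15], [0, 0, 1]]

T = I + N where N = [[0, 2, 3], [0, 0, -3], [0, 0, 0]] is strictly upper-triangular, so N^3 = 0.
(I + N)^5 = I + 5·N + 10·N^2 = [[1, 10, -45], [0, 1, -15], [0, 0, 1]].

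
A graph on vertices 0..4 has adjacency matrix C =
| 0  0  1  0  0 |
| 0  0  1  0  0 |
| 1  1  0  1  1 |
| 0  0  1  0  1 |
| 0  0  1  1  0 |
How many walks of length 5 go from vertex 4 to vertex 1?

7

The number of length-5 walks from vertex 4 to vertex 1 is entry (4,1) of C^5, where C is the adjacency matrix.
C^2 = [[1, 1, 0, 1, 1], [1, 1, 0, 1, 1], [0, 0, 4, 1, 1], [1, 1, 1, 2, 1], [1, 1, 1, 1, 2]]
C^3 = [[0, 0, 4, 1, 1], [0, 0, 4, 1, 1], [4, 4, 2, 5, 5], [1, 1, 5, 2, 3], [1, 1, 5, 3, 2]]
C^4 = [[4, 4, 2, 5, 5], [4, 4, 2, 5, 5], [2, 2, 18, 7, 7], [5, 5, 7, 8, 7], [5, 5, 7, 7, 8]]
C^5 = [[2, 2, 18, 7, 7], [2, 2, 18, 7, 7], [18, 18, 18, 25, 25], [7, 7, 25, 14, 15], [7, 7, 25, 15, 14]]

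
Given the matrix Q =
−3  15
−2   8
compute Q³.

tr Q = 5 and det Q = 6, so the characteristic polynomial is λ² − (5)λ + (6) with roots 3 and 2.
Eigenvectors give P = [[−5, 3], [−2, 1]] with P⁻¹ = [[1, −3], [2, −5]], and Q = P·diag(3, 2)·P⁻¹.
Then Q³ = P·diag(27, 8)·P⁻¹ = [[−135, 24], [−54, 8]] · [[1, −3], [2, −5]] = [[−87, 285], [−38, 122]].

[[−87, 285], [−38, 122]]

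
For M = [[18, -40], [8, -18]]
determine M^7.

[[1152, -2560], [512, -1152]]

tr M = 0 and det M = -4, so the characteristic polynomial is λ² − (0)λ + (-4) with roots 2 and -2.
Eigenvectors give P = [[5, 2], [2, 1]] with P⁻¹ = [[1, -2], [-2, 5]], and M = P·diag(2, -2)·P⁻¹.
Then M^7 = P·diag(128, -128)·P⁻¹ = [[640, -256], [256, -128]] · [[1, -2], [-2, 5]] = [[1152, -2560], [512, -1152]].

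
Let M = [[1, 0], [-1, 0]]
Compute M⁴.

M² = M (a projection; rank 1, trace 1), so M⁴ = M.

[[1, 0], [-1, 0]]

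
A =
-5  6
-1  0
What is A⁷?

tr A = -5 and det A = 6, so the characteristic polynomial is λ² − (-5)λ + (6) with roots -3 and -2.
Eigenvectors give P = [[3, -2], [1, -1]] with P⁻¹ = [[1, -2], [1, -3]], and A = P·diag(-3, -2)·P⁻¹.
Then A⁷ = P·diag(-2187, -128)·P⁻¹ = [[-6561, 256], [-2187, 128]] · [[1, -2], [1, -3]] = [[-6305, 12354], [-2059, 3990]].

[[-6305, 12354], [-2059, 3990]]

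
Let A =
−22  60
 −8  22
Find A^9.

tr A = 0 and det A = −4, so the characteristic polynomial is λ² − (0)λ + (−4) with roots −2 and 2.
Eigenvectors give P = [[3, −5], [1, −2]] with P⁻¹ = [[2, −5], [1, −3]], and A = P·diag(−2, 2)·P⁻¹.
Then A^9 = P·diag(−512, 512)·P⁻¹ = [[−1536, −2560], [−512, −1024]] · [[2, −5], [1, −3]] = [[−5632, 15360], [−2048, 5632]].

[[−5632, 15360], [−2048, 5632]]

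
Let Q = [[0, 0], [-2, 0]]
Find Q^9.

Q is strictly triangular, hence nilpotent: Q^2 = 0, so Q^9 = 0.

[[0, 0], [0, 0]]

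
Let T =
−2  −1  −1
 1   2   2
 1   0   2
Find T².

[[2, 0, −2], [2, 3, 7], [0, −1, 3]]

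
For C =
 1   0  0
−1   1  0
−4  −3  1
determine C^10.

C = I + N where N = [[0, 0, 0], [−1, 0, 0], [−4, −3, 0]] is strictly lower-triangular, so N^3 = 0.
(I + N)^10 = I + 10·N + 45·N^2 = [[1, 0, 0], [−10, 1, 0], [95, −30, 1]].

[[1, 0, 0], [−10, 1, 0], [95, −30, 1]]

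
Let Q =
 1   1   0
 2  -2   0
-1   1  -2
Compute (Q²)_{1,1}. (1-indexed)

3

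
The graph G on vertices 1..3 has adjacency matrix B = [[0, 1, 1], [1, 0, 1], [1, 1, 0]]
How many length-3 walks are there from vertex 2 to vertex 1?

3

The number of length-3 walks from vertex 2 to vertex 1 is entry (2,1) of B³, where B is the adjacency matrix.
B² = [[2, 1, 1], [1, 2, 1], [1, 1, 2]]
B³ = [[2, 3, 3], [3, 2, 3], [3, 3, 2]]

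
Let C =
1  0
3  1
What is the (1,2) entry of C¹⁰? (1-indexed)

C = I + N where N = [[0, 0], [3, 0]] is strictly lower-triangular, so N² = 0.
(I + N)¹⁰ = I + 10·N = [[1, 0], [30, 1]].

0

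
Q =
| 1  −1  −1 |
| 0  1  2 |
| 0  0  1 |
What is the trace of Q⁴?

Q = I + N where N = [[0, −1, −1], [0, 0, 2], [0, 0, 0]] is strictly upper-triangular, so N³ = 0.
(I + N)⁴ = I + 4·N + 6·N² = [[1, −4, −16], [0, 1, 8], [0, 0, 1]].

3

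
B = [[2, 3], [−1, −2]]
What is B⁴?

[[1, 0], [0, 1]]

B² = I (check: tr B = 0 and det B = −1), so B⁴ = I since 4 is even.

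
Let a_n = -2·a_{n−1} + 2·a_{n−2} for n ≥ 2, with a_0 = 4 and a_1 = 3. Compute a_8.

With companion matrix T = [[-2, 2], [1, 0]], [a_n, a_{n−1}]ᵀ = T·[a_{n−1}, a_{n−2}]ᵀ, so [a_8, a_7]ᵀ = T^7·[a_1, a_0]ᵀ.
T^7 = [[-896, 656], [328, -240]], giving [a_8, a_7]ᵀ = [[-64], [24]].

-64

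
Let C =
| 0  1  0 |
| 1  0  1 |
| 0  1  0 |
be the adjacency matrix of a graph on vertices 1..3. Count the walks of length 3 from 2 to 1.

2

The number of length-3 walks from vertex 2 to vertex 1 is entry (2,1) of C³, where C is the adjacency matrix.
C² = [[1, 0, 1], [0, 2, 0], [1, 0, 1]]
C³ = [[0, 2, 0], [2, 0, 2], [0, 2, 0]]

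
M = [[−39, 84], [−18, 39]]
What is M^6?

tr M = 0 and det M = −9, so the characteristic polynomial is λ² − (0)λ + (−9) with roots −3 and 3.
Eigenvectors give P = [[7, 2], [3, 1]] with P⁻¹ = [[1, −2], [−3, 7]], and M = P·diag(−3, 3)·P⁻¹.
Then M^6 = P·diag(729, 729)·P⁻¹ = [[5103, 1458], [2187, 729]] · [[1, −2], [−3, 7]] = [[729, 0], [0, 729]].

[[729, 0], [0, 729]]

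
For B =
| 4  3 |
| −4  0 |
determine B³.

[[−32, 12], [−16, −48]]

B² = [[4, 12], [−16, −12]]
B³ = [[−32, 12], [−16, −48]]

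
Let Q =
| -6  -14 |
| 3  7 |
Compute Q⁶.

[[-6, -14], [3, 7]]

Q² = Q (a projection; rank 1, trace 1), so Q⁶ = Q.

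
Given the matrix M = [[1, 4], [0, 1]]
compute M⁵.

[[1, 20], [0, 1]]

M = I + N where N = [[0, 4], [0, 0]] is strictly upper-triangular, so N² = 0.
(I + N)⁵ = I + 5·N = [[1, 20], [0, 1]].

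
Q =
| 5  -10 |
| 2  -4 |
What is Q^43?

Q² = Q (a projection; rank 1, trace 1), so Q^43 = Q.

[[5, -10], [2, -4]]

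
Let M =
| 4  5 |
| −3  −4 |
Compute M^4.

[[1, 0], [0, 1]]

M² = I (check: tr M = 0 and det M = −1), so M^4 = I since 4 is even.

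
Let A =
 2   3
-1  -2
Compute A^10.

[[1, 0], [0, 1]]

A² = I (check: tr A = 0 and det A = -1), so A^10 = I since 10 is even.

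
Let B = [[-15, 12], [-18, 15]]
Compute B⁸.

tr B = 0 and det B = -9, so the characteristic polynomial is λ² − (0)λ + (-9) with roots 3 and -3.
Eigenvectors give P = [[-2, 1], [-3, 1]] with P⁻¹ = [[1, -1], [3, -2]], and B = P·diag(3, -3)·P⁻¹.
Then B⁸ = P·diag(6561, 6561)·P⁻¹ = [[-13122, 6561], [-19683, 6561]] · [[1, -1], [3, -2]] = [[6561, 0], [0, 6561]].

[[6561, 0], [0, 6561]]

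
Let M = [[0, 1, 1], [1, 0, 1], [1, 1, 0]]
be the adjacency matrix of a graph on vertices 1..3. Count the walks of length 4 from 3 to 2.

5

The number of length-4 walks from vertex 3 to vertex 2 is entry (3,2) of M⁴, where M is the adjacency matrix.
M² = [[2, 1, 1], [1, 2, 1], [1, 1, 2]]
M³ = [[2, 3, 3], [3, 2, 3], [3, 3, 2]]
M⁴ = [[6, 5, 5], [5, 6, 5], [5, 5, 6]]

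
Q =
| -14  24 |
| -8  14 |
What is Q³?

tr Q = 0 and det Q = -4, so the characteristic polynomial is λ² − (0)λ + (-4) with roots -2 and 2.
Eigenvectors give P = [[2, -3], [1, -2]] with P⁻¹ = [[2, -3], [1, -2]], and Q = P·diag(-2, 2)·P⁻¹.
Then Q³ = P·diag(-8, 8)·P⁻¹ = [[-16, -24], [-8, -16]] · [[2, -3], [1, -2]] = [[-56, 96], [-32, 56]].

[[-56, 96], [-32, 56]]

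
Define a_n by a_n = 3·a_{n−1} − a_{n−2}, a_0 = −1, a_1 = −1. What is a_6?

−89

With companion matrix B = [[3, −1], [1, 0]], [a_n, a_{n−1}]ᵀ = B·[a_{n−1}, a_{n−2}]ᵀ, so [a_6, a_5]ᵀ = B⁵·[a_1, a_0]ᵀ.
B⁵ = [[144, −55], [55, −21]], giving [a_6, a_5]ᵀ = [[−89], [−34]].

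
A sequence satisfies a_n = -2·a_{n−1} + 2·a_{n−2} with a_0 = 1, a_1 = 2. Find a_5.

With companion matrix B = [[-2, 2], [1, 0]], [a_n, a_{n−1}]ᵀ = B·[a_{n−1}, a_{n−2}]ᵀ, so [a_5, a_4]ᵀ = B^4·[a_1, a_0]ᵀ.
B^4 = [[44, -32], [-16, 12]], giving [a_5, a_4]ᵀ = [[56], [-20]].

56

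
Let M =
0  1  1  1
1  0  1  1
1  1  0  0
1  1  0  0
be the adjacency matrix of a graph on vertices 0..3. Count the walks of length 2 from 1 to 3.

1

The number of length-2 walks from vertex 1 to vertex 3 is entry (1,3) of M^2, where M is the adjacency matrix.
M^2 = [[3, 2, 1, 1], [2, 3, 1, 1], [1, 1, 2, 2], [1, 1, 2, 2]]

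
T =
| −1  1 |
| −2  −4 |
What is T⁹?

tr T = −5 and det T = 6, so the characteristic polynomial is λ² − (−5)λ + (6) with roots −3 and −2.
Eigenvectors give P = [[1, 1], [−2, −1]] with P⁻¹ = [[−1, −1], [2, 1]], and T = P·diag(−3, −2)·P⁻¹.
Then T⁹ = P·diag(−19683, −512)·P⁻¹ = [[−19683, −512], [39366, 512]] · [[−1, −1], [2, 1]] = [[18659, 19171], [−38342, −38854]].

[[18659, 19171], [−38342, −38854]]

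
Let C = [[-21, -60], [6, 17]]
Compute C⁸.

[[65601, 196800], [-19680, -59039]]

tr C = -4 and det C = 3, so the characteristic polynomial is λ² − (-4)λ + (3) with roots -1 and -3.
Eigenvectors give P = [[-3, 10], [1, -3]] with P⁻¹ = [[3, 10], [1, 3]], and C = P·diag(-1, -3)·P⁻¹.
Then C⁸ = P·diag(1, 6561)·P⁻¹ = [[-3, 65610], [1, -19683]] · [[3, 10], [1, 3]] = [[65601, 196800], [-19680, -59039]].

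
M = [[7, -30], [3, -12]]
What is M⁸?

tr M = -5 and det M = 6, so the characteristic polynomial is λ² − (-5)λ + (6) with roots -3 and -2.
Eigenvectors give P = [[-3, -10], [-1, -3]] with P⁻¹ = [[3, -10], [-1, 3]], and M = P·diag(-3, -2)·P⁻¹.
Then M⁸ = P·diag(6561, 256)·P⁻¹ = [[-19683, -2560], [-6561, -768]] · [[3, -10], [-1, 3]] = [[-56489, 189150], [-18915, 63306]].

[[-56489, 189150], [-18915, 63306]]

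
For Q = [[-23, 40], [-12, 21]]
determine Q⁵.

[[-1463, 2440], [-732, 1221]]

tr Q = -2 and det Q = -3, so the characteristic polynomial is λ² − (-2)λ + (-3) with roots 1 and -3.
Eigenvectors give P = [[-5, 2], [-3, 1]] with P⁻¹ = [[1, -2], [3, -5]], and Q = P·diag(1, -3)·P⁻¹.
Then Q⁵ = P·diag(1, -243)·P⁻¹ = [[-5, -486], [-3, -243]] · [[1, -2], [3, -5]] = [[-1463, 2440], [-732, 1221]].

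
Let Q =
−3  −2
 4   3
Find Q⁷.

Q² = I (check: tr Q = 0 and det Q = −1), so Q⁷ = Q since 7 is odd.

[[−3, −2], [4, 3]]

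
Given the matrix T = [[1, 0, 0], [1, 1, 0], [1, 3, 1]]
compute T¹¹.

[[1, 0, 0], [11, 1, 0], [176, 33, 1]]

T = I + N where N = [[0, 0, 0], [1, 0, 0], [1, 3, 0]] is strictly lower-triangular, so N³ = 0.
(I + N)¹¹ = I + 11·N + 55·N² = [[1, 0, 0], [11, 1, 0], [176, 33, 1]].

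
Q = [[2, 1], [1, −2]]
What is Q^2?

[[5, 0], [0, 5]]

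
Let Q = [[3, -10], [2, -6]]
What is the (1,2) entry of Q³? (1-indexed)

tr Q = -3 and det Q = 2, so the characteristic polynomial is λ² − (-3)λ + (2) with roots -1 and -2.
Eigenvectors give P = [[-5, -2], [-2, -1]] with P⁻¹ = [[-1, 2], [2, -5]], and Q = P·diag(-1, -2)·P⁻¹.
Then Q³ = P·diag(-1, -8)·P⁻¹ = [[5, 16], [2, 8]] · [[-1, 2], [2, -5]] = [[27, -70], [14, -36]].

-70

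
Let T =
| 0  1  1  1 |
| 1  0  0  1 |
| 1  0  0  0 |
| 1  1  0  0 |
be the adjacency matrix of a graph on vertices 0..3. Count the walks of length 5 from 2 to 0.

The number of length-5 walks from vertex 2 to vertex 0 is entry (2,0) of T⁵, where T is the adjacency matrix.
T² = [[3, 1, 0, 1], [1, 2, 1, 1], [0, 1, 1, 1], [1, 1, 1, 2]]
T³ = [[2, 4, 3, 4], [4, 2, 1, 3], [3, 1, 0, 1], [4, 3, 1, 2]]
T⁴ = [[11, 6, 2, 6], [6, 7, 4, 6], [2, 4, 3, 4], [6, 6, 4, 7]]
T⁵ = [[14, 17, 11, 17], [17, 12, 6, 13], [11, 6, 2, 6], [17, 13, 6, 12]]

11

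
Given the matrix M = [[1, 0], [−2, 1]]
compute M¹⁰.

M = I + N where N = [[0, 0], [−2, 0]] is strictly lower-triangular, so N² = 0.
(I + N)¹⁰ = I + 10·N = [[1, 0], [−20, 1]].

[[1, 0], [−20, 1]]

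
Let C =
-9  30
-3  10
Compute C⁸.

[[-9, 30], [-3, 10]]

C² = C (a projection; rank 1, trace 1), so C⁸ = C.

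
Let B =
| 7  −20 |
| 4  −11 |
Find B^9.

tr B = −4 and det B = 3, so the characteristic polynomial is λ² − (−4)λ + (3) with roots −3 and −1.
Eigenvectors give P = [[2, −5], [1, −2]] with P⁻¹ = [[−2, 5], [−1, 2]], and B = P·diag(−3, −1)·P⁻¹.
Then B^9 = P·diag(−19683, −1)·P⁻¹ = [[−39366, 5], [−19683, 2]] · [[−2, 5], [−1, 2]] = [[78727, −196820], [39364, −98411]].

[[78727, −196820], [39364, −98411]]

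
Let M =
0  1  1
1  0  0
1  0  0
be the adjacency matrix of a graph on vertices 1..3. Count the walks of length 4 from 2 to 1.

0

The number of length-4 walks from vertex 2 to vertex 1 is entry (2,1) of M^4, where M is the adjacency matrix.
M^2 = [[2, 0, 0], [0, 1, 1], [0, 1, 1]]
M^3 = [[0, 2, 2], [2, 0, 0], [2, 0, 0]]
M^4 = [[4, 0, 0], [0, 2, 2], [0, 2, 2]]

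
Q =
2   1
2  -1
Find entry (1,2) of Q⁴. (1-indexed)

9

Q² = [[6, 1], [2, 3]]
Q³ = [[14, 5], [10, -1]]
Q⁴ = [[38, 9], [18, 11]]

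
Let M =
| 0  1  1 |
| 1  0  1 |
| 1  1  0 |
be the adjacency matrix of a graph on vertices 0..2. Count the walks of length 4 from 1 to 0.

The number of length-4 walks from vertex 1 to vertex 0 is entry (1,0) of M⁴, where M is the adjacency matrix.
M² = [[2, 1, 1], [1, 2, 1], [1, 1, 2]]
M³ = [[2, 3, 3], [3, 2, 3], [3, 3, 2]]
M⁴ = [[6, 5, 5], [5, 6, 5], [5, 5, 6]]

5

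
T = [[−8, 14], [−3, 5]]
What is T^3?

tr T = −3 and det T = 2, so the characteristic polynomial is λ² − (−3)λ + (2) with roots −1 and −2.
Eigenvectors give P = [[2, 7], [1, 3]] with P⁻¹ = [[−3, 7], [1, −2]], and T = P·diag(−1, −2)·P⁻¹.
Then T^3 = P·diag(−1, −8)·P⁻¹ = [[−2, −56], [−1, −24]] · [[−3, 7], [1, −2]] = [[−50, 98], [−21, 41]].

[[−50, 98], [−21, 41]]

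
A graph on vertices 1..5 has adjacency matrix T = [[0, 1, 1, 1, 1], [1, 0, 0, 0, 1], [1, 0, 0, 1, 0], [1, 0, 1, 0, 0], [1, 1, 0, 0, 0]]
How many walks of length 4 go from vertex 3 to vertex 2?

7

The number of length-4 walks from vertex 3 to vertex 2 is entry (3,2) of T⁴, where T is the adjacency matrix.
T² = [[4, 1, 1, 1, 1], [1, 2, 1, 1, 1], [1, 1, 2, 1, 1], [1, 1, 1, 2, 1], [1, 1, 1, 1, 2]]
T³ = [[4, 5, 5, 5, 5], [5, 2, 2, 2, 3], [5, 2, 2, 3, 2], [5, 2, 3, 2, 2], [5, 3, 2, 2, 2]]
T⁴ = [[20, 9, 9, 9, 9], [9, 8, 7, 7, 7], [9, 7, 8, 7, 7], [9, 7, 7, 8, 7], [9, 7, 7, 7, 8]]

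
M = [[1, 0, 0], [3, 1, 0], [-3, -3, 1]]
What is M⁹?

M = I + N where N = [[0, 0, 0], [3, 0, 0], [-3, -3, 0]] is strictly lower-triangular, so N³ = 0.
(I + N)⁹ = I + 9·N + 36·N² = [[1, 0, 0], [27, 1, 0], [-351, -27, 1]].

[[1, 0, 0], [27, 1, 0], [-351, -27, 1]]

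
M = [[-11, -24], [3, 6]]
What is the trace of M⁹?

tr M = -5 and det M = 6, so the characteristic polynomial is λ² − (-5)λ + (6) with roots -2 and -3.
Eigenvectors give P = [[-8, -3], [3, 1]] with P⁻¹ = [[1, 3], [-3, -8]], and M = P·diag(-2, -3)·P⁻¹.
Then M⁹ = P·diag(-512, -19683)·P⁻¹ = [[4096, 59049], [-1536, -19683]] · [[1, 3], [-3, -8]] = [[-173051, -460104], [57513, 152856]].

-20195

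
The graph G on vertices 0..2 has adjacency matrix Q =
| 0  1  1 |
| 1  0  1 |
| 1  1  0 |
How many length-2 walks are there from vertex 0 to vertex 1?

The number of length-2 walks from vertex 0 to vertex 1 is entry (0,1) of Q², where Q is the adjacency matrix.
Q² = [[2, 1, 1], [1, 2, 1], [1, 1, 2]]

1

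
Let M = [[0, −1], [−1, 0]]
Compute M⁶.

[[1, 0], [0, 1]]

M² = I (check: tr M = 0 and det M = −1), so M⁶ = I since 6 is even.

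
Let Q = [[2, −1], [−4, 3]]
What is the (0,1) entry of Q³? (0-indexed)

−23

Q² = [[8, −5], [−20, 13]]
Q³ = [[36, −23], [−92, 59]]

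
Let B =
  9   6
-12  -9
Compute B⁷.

tr B = 0 and det B = -9, so the characteristic polynomial is λ² − (0)λ + (-9) with roots -3 and 3.
Eigenvectors give P = [[1, 1], [-2, -1]] with P⁻¹ = [[-1, -1], [2, 1]], and B = P·diag(-3, 3)·P⁻¹.
Then B⁷ = P·diag(-2187, 2187)·P⁻¹ = [[-2187, 2187], [4374, -2187]] · [[-1, -1], [2, 1]] = [[6561, 4374], [-8748, -6561]].

[[6561, 4374], [-8748, -6561]]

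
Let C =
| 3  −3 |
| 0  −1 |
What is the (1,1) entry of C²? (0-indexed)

1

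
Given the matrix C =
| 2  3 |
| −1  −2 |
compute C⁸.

C² = I (check: tr C = 0 and det C = −1), so C⁸ = I since 8 is even.

[[1, 0], [0, 1]]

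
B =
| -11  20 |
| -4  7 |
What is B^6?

tr B = -4 and det B = 3, so the characteristic polynomial is λ² − (-4)λ + (3) with roots -3 and -1.
Eigenvectors give P = [[5, 2], [2, 1]] with P⁻¹ = [[1, -2], [-2, 5]], and B = P·diag(-3, -1)·P⁻¹.
Then B^6 = P·diag(729, 1)·P⁻¹ = [[3645, 2], [1458, 1]] · [[1, -2], [-2, 5]] = [[3641, -7280], [1456, -2911]].

[[3641, -7280], [1456, -2911]]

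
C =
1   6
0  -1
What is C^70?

[[1, 0], [0, 1]]

C² = I (check: tr C = 0 and det C = -1), so C^70 = I since 70 is even.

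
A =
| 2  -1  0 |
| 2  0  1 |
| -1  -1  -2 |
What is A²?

[[2, -2, -1], [3, -3, -2], [-2, 3, 3]]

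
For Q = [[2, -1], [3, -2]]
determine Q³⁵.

[[2, -1], [3, -2]]

Q² = I (check: tr Q = 0 and det Q = -1), so Q³⁵ = Q since 35 is odd.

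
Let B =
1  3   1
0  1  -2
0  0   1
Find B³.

B = I + N where N = [[0, 3, 1], [0, 0, -2], [0, 0, 0]] is strictly upper-triangular, so N³ = 0.
(I + N)³ = I + 3·N + 3·N² = [[1, 9, -15], [0, 1, -6], [0, 0, 1]].

[[1, 9, -15], [0, 1, -6], [0, 0, 1]]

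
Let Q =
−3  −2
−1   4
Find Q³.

[[−31, −30], [−15, 74]]

Q² = [[11, −2], [−1, 18]]
Q³ = [[−31, −30], [−15, 74]]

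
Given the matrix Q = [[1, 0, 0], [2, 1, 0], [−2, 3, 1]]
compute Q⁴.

Q = I + N where N = [[0, 0, 0], [2, 0, 0], [−2, 3, 0]] is strictly lower-triangular, so N³ = 0.
(I + N)⁴ = I + 4·N + 6·N² = [[1, 0, 0], [8, 1, 0], [28, 12, 1]].

[[1, 0, 0], [8, 1, 0], [28, 12, 1]]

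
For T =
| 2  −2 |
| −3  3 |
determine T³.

[[50, −50], [−75, 75]]

T² = [[10, −10], [−15, 15]]
T³ = [[50, −50], [−75, 75]]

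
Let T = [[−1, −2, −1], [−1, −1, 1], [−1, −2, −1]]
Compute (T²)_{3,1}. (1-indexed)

4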